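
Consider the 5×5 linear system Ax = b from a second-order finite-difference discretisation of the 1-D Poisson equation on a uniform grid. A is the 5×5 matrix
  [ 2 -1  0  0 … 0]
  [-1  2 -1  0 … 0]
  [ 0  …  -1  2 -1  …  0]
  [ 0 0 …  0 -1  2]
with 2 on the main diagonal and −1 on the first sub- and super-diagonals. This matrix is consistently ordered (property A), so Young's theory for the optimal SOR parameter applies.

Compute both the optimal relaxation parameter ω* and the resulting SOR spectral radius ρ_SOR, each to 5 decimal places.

ω* = 1.33333, ρ_SOR = 0.33333

ρ_J = max_k |cos(kπ/6)| = cos(π/6) = 0.86603
root = sin(π/6) = 0.500000  (since 1−cos² = sin²).
ω* = 2/(1+0.500000) = 1.33333
At ω = 1.33333 every |λ(B_ω)| = ω−1, so ρ_SOR = 0.33333.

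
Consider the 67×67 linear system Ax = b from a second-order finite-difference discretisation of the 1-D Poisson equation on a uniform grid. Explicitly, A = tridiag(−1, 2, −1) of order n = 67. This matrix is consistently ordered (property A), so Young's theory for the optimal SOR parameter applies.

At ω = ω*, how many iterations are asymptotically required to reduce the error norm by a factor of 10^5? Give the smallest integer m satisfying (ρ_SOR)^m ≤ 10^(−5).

ρ_J = max_k |cos(kπ/68)| = cos(π/68) = 0.9989330
√(1−ρ_J²) = |sin(π/68)| = 0.0461835
ω* = 2/(1 + 0.0461835) = 2/1.0461835 = 1.9117105.
ρ_SOR = ω* − 1 = 1.9117105 − 1 = 0.9117105.
Need (0.9117105)^m ≤ 10^(−5): m ≥ 5·ln10/|ln 0.9117105| = 11.5129/0.0924328 = 124.554 ⇒ m = 125.

m = 125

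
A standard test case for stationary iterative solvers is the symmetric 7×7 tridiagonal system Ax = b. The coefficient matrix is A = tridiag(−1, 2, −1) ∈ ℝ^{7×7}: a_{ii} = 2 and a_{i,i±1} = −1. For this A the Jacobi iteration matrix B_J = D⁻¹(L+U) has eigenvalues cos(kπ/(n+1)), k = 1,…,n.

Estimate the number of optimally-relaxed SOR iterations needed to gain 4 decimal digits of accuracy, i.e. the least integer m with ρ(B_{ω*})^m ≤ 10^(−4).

m = 12

[ρ_J] n=7: ρ(B_J) = cos(π/(n+1)) = cos(π/8) = 0.9238795.
root = sin(π/8) = 0.3826834  (since 1−cos² = sin²).
ω* = 2/(1 + 0.3826834) = 2/1.3826834 = 1.4464627.
ρ_SOR = ω* − 1 ≈ 0.4464627.
(0.4464627)^m ≤ 10^{−4}  ⇒  m·ln(0.4464627) ≤ −4·ln10  ⇒  m ≥ 11.422  ⇒  m = 12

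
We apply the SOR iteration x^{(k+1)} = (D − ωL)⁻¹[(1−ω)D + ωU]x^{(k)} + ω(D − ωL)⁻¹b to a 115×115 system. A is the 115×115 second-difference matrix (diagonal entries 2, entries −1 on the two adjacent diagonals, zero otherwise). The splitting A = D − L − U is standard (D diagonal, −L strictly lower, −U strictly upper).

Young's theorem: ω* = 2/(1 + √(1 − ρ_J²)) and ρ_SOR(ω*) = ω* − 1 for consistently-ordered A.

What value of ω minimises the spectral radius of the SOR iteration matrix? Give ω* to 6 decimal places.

n=115: λ(B_J) = 1 − λ(A)/2 = cos(kπ/116); k=1 gives ρ_J = 0.999633.
root = sin(π/116) = 0.0270794  (since 1−cos² = sin²).
ω* = 2/(1+0.0270794) = 1.947269
ρ_SOR = ω* − 1 ≈ 0.947269.

ω* = 1.947269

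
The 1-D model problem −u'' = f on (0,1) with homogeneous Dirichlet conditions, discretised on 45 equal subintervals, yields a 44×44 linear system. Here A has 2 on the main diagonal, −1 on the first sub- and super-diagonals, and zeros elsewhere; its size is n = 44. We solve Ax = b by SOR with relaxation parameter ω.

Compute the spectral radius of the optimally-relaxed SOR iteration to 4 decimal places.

[ρ_J] n=44: ρ(B_J) = cos(π/(n+1)) = cos(π/45) = 0.9976.
√(1 − cos²(π/45)) = sin(π/45) ≈ 0.06976.
Then 2/(1+√(1−ρ_J²)) = 2/(1+0.06976); ω* = 2/1.06976 = 1.8696.
[ρ_SOR] ω* − 1 = 0.8696.

ρ_SOR = 0.8696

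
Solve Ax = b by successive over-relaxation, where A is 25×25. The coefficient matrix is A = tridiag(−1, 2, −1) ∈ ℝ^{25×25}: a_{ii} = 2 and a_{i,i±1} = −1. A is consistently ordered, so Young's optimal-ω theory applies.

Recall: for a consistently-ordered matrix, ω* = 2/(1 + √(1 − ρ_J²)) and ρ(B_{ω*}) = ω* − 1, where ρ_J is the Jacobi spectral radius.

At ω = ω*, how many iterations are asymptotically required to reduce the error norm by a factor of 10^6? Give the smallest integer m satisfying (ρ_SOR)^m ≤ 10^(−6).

B_J for the 25×25 system has eigenvalues cos(kπ/26); ρ_J = cos(π/26) = 0.9927089.
√(1−ρ_J²) = |sin(π/26)| = 0.1205367
Young: ω* = 2/(1+√(1−ρ_J²)) = 2/(1+0.1205367) = 2/1.1205367 = 1.7848590.
ρ_SOR = ω* − 1 = 1.7848590 − 1 = 0.7848590.
m ≥ 6·ln10 / (−ln 0.7848590) = 57.030; smallest integer m = 58.

m = 58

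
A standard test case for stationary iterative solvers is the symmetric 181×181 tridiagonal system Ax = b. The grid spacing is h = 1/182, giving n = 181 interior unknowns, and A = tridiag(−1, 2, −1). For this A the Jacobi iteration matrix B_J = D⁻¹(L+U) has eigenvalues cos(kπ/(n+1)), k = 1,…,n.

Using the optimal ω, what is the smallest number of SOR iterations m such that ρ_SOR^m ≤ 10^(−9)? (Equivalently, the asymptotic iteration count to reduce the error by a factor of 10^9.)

m = 601

½·tridiag(1,0,1) at n=181: λ_k = cos(kπ/182); max |λ| at k=1 ⇒ ρ_J = cos(π/182) ≈ 0.9998510.
√(1 − cos²(π/182)) = sin(π/182) ≈ 0.0172606.
So ω* = 2/1.0172606 = 1.9660645 (Young).
[ρ_SOR] ω* − 1 = 0.9660645.
9·ln10 = 20.7233; −ln(0.9660645) = 0.0345247; m = ⌈20.7233/0.0345247⌉ = ⌈600.246⌉ = 601.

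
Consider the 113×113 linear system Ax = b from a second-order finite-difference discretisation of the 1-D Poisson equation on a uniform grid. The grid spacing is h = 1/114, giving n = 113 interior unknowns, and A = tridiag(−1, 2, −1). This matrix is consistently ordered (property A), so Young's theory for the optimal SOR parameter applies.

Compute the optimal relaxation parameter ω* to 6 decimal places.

ρ_J = max_k |cos(kπ/114)| = cos(π/114) = 0.999620
√(1 − cos²(π/114)) = sin(π/114) ≈ 0.0275543.
ω* = 2 / (1 + 0.0275543) = 2 / 1.0275543 ≈ 1.946369.
ρ_SOR = ω* − 1 ≈ 0.946369.

ω* = 1.946369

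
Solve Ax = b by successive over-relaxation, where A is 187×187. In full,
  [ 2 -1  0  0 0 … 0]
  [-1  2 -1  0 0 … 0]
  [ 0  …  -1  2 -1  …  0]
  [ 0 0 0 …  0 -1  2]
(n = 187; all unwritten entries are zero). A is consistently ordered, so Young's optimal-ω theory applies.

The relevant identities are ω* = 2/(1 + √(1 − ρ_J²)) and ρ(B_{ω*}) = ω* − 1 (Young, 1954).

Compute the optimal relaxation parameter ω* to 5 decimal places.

n=187: λ(B_J) = 1 − λ(A)/2 = cos(kπ/188); k=1 gives ρ_J = 0.99986.
1 − cos²(π/188) = sin²(π/188) ⇒ √(1−ρ_J²) = sin(π/188) = 0.016710.
Young: ω* = 2/(1+√(1−ρ_J²)) = 2/(1+0.016710) = 2/1.016710 = 1.96713.
ρ_SOR = ω* − 1 ≈ 0.96713.

ω* = 1.96713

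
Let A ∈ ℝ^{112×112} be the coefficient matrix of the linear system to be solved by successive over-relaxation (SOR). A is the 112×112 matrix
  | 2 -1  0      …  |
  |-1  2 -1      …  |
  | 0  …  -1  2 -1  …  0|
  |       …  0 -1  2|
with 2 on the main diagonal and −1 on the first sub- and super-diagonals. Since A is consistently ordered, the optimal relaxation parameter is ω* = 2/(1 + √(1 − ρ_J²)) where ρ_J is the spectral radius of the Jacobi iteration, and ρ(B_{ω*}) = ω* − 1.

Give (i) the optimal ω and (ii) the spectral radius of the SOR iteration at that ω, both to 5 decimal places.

ω* = 1.94591, ρ_SOR = 0.94591

[ρ_J] n=112: ρ(B_J) = cos(π/(n+1)) = cos(π/113) = 0.99961.
√(1 − cos²(π/113)) = sin(π/113) ≈ 0.027798.
Then 2/(1+√(1−ρ_J²)) = 2/(1+0.027798); ω* = 2/1.027798 = 1.94591.
ρ(B_{ω*}) = ω*−1 = 0.94591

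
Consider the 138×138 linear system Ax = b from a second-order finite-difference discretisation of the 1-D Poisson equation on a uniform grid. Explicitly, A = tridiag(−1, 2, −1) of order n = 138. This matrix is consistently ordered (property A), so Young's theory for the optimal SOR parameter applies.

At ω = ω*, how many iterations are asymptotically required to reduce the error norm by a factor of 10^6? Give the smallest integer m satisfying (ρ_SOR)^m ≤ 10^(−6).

m = 306

½·tridiag(1,0,1) at n=138: λ_k = cos(kπ/139); max |λ| at k=1 ⇒ ρ_J = cos(π/139) ≈ 0.9997446.
√(1−ρ_J²) = |sin(π/139)| = 0.0225995
ω* = 2 / (1 + 0.0225995) = 2 / 1.0225995 ≈ 1.9557999.
At ω = 1.9557999 every |λ(B_ω)| = ω−1, so ρ_SOR = 0.9557999.
Need (0.9557999)^m ≤ 10^(−6): m ≥ 6·ln10/|ln 0.9557999| = 13.8155/0.0452067 = 305.607 ⇒ m = 306.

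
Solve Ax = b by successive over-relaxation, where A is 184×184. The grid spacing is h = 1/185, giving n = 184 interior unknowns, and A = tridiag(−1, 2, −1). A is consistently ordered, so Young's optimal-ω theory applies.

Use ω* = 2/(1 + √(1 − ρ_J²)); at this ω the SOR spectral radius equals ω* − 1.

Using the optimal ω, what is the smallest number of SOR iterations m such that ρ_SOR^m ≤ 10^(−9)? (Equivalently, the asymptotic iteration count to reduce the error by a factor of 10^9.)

n=184: λ(B_J) = 1 − λ(A)/2 = cos(kπ/185); k=1 gives ρ_J = 0.9998558.
√(1−ρ_J²) simplifies to sin(π/185) = 0.0169808.
ω* = 2 / (1 + 0.0169808) = 2 / 1.0169808 ≈ 1.9666055.
ρ_SOR = ω* − 1 = 1.9666055 − 1 = 0.9666055.
ρ_SOR^m ≤ 10^(−9) ⇔ m ≥ 9·ln10/(−ln 0.9666055) = 20.7233/0.0339648 = 610.140; m = ⌈610.140⌉ = 611.

m = 611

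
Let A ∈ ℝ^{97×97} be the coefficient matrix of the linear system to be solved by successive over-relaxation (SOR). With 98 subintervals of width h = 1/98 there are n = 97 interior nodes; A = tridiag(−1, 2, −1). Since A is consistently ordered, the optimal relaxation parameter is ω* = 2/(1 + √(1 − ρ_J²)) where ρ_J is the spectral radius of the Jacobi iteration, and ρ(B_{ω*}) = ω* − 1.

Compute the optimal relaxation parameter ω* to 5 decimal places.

ω* = 1.93789

n=97: λ(B_J) = 1 − λ(A)/2 = cos(kπ/98); k=1 gives ρ_J = 0.99949.
√(1−ρ_J²) = |sin(π/98)| = 0.032052
Then 2/(1+√(1−ρ_J²)) = 2/(1+0.032052); ω* = 2/1.032052 = 1.93789.
[ρ_SOR] ω* − 1 = 0.93789.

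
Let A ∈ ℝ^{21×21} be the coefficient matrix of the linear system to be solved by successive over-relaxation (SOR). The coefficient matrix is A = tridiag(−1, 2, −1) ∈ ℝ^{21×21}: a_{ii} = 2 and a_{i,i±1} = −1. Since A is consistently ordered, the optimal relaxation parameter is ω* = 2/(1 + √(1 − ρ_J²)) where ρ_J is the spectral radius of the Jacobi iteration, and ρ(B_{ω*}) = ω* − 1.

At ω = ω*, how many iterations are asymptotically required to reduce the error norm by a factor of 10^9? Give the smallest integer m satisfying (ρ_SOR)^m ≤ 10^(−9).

spectrum of D⁻¹(L+U) = {cos(kπ/22) : 1≤k≤21}; ρ_J = cos(π/22) = 0.9898214.
root = sin(π/22) = 0.1423148  (since 1−cos² = sin²).
[ω*] 2 ÷ (1 + 0.1423148) = 2 ÷ 1.1423148 = 1.7508309.
ρ_SOR = ω* − 1 = 1.7508309 − 1 = 0.7508309.
(0.7508309)^m ≤ 10^{−9}  ⇒  m·ln(0.7508309) ≤ −9·ln10  ⇒  m ≥ 72.314  ⇒  m = 73

m = 73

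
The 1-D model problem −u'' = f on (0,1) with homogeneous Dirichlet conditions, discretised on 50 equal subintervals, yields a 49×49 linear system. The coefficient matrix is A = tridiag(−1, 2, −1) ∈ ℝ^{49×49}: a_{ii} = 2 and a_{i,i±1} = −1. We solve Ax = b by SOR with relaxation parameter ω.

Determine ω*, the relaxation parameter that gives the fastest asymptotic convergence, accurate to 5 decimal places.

ω* = 1.88184

spectrum of D⁻¹(L+U) = {cos(kπ/50) : 1≤k≤49}; ρ_J = cos(π/50) = 0.99803.
√(1 − cos²(π/50)) = sin(π/50) ≈ 0.062791.
ω* = 2 / (1 + 0.062791) = 2 / 1.062791 ≈ 1.88184.
[ρ_SOR] ω* − 1 = 0.88184.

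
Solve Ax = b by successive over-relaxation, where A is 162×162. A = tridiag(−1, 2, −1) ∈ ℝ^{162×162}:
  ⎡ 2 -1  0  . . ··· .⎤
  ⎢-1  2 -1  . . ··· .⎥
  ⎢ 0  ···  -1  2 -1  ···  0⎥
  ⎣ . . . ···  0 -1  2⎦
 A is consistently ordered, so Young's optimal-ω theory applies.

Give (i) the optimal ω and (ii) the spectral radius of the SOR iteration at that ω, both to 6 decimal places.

ω* = 1.962184, ρ_SOR = 0.962184

spectrum of D⁻¹(L+U) = {cos(kπ/163) : 1≤k≤162}; ρ_J = cos(π/163) = 0.999814.
√(1−ρ_J²) = |sin(π/163)| = 0.0192724
ω* = 2 / (1 + 0.0192724) = 2 / 1.0192724 ≈ 1.962184.
ρ_SOR = ω* − 1 ≈ 0.962184.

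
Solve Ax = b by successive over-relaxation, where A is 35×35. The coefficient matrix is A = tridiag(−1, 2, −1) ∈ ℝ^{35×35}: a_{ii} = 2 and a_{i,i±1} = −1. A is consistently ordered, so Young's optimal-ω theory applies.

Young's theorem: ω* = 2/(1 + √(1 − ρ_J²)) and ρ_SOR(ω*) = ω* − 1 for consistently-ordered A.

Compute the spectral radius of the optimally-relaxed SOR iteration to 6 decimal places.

ρ_SOR = 0.839663

B_J for the 35×35 system has eigenvalues cos(kπ/36); ρ_J = cos(π/36) = 0.996195.
√(1−ρ_J²) = |sin(π/36)| = 0.0871557
ω* = 2 / (1 + 0.0871557) = 2 / 1.0871557 ≈ 1.839663.
Hence ρ(B_{ω*}) = 1.839663 − 1 = 0.839663.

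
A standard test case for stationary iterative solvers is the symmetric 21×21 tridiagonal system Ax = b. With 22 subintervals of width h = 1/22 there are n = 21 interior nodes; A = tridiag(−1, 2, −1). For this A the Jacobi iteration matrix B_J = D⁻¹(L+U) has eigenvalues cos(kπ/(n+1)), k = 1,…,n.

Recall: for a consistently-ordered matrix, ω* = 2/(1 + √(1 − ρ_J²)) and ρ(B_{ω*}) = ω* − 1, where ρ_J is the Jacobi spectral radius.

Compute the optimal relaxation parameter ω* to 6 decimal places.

n=21: λ(B_J) = 1 − λ(A)/2 = cos(kπ/22); k=1 gives ρ_J = 0.989821.
1 − cos²(π/22) = sin²(π/22) ⇒ √(1−ρ_J²) = sin(π/22) = 0.1423148.
Young: ω* = 2/(1+√(1−ρ_J²)) = 2/(1+0.1423148) = 2/1.1423148 = 1.750831.
ρ(B_{ω*}) = ω*−1 = 0.750831

ω* = 1.750831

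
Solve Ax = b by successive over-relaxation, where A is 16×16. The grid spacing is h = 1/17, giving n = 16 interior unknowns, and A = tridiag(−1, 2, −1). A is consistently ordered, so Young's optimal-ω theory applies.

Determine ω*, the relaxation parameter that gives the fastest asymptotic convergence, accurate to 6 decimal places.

ω* = 1.689547

n=16: λ(B_J) = 1 − λ(A)/2 = cos(kπ/17); k=1 gives ρ_J = 0.982973.
√(1−ρ_J²) = |sin(π/17)| = 0.1837495
Then 2/(1+√(1−ρ_J²)) = 2/(1+0.1837495); ω* = 2/1.1837495 = 1.689547.
and ρ(B_{ω*}) = 1.689547 − 1 = 0.689547.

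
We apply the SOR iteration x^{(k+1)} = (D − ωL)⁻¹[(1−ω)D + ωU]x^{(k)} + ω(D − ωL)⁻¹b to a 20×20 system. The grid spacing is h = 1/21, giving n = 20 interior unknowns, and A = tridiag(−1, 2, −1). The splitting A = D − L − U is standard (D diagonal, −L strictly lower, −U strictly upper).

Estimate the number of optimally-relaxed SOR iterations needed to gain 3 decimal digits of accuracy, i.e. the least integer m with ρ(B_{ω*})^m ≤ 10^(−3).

n=20: λ(B_J) = 1 − λ(A)/2 = cos(kπ/21); k=1 gives ρ_J = 0.9888308.
√(1 − cos²(π/21)) = sin(π/21) ≈ 0.1490423.
So ω* = 2/1.1490423 = 1.7405800 (Young).
Hence ρ(B_{ω*}) = 1.7405800 − 1 = 0.7405800.
ρ_SOR^m ≤ 10^(−3) ⇔ m ≥ 3·ln10/(−ln 0.7405800) = 6.90776/0.300322 = 23.001; m = ⌈23.001⌉ = 24.

m = 24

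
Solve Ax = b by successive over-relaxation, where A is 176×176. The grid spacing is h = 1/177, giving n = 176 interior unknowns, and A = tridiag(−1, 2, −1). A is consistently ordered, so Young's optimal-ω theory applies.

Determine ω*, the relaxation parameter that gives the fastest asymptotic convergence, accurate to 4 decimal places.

ω* = 1.9651

B_J for the 176×176 system has eigenvalues cos(kπ/177); ρ_J = cos(π/177) = 0.9998.
1 − cos²(π/177) = sin²(π/177) ⇒ √(1−ρ_J²) = sin(π/177) = 0.01775.
[ω*] 2 ÷ (1 + 0.01775) = 2 ÷ 1.01775 = 1.9651.
and ρ(B_{ω*}) = 1.9651 − 1 = 0.9651.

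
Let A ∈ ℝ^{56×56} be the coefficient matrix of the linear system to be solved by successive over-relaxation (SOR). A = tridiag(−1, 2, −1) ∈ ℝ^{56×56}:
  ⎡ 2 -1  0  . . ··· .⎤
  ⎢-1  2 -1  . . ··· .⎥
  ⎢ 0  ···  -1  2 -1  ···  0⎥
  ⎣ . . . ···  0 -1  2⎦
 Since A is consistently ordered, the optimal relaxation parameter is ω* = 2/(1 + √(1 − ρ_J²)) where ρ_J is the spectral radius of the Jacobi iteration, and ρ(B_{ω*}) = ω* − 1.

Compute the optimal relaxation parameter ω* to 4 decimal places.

B_J for the 56×56 system has eigenvalues cos(kπ/57); ρ_J = cos(π/57) = 0.9985.
1 − cos²(π/57) = sin²(π/57) ⇒ √(1−ρ_J²) = sin(π/57) = 0.05509.
Young: ω* = 2/(1+√(1−ρ_J²)) = 2/(1+0.05509) = 2/1.05509 = 1.8956.
ρ_SOR = ω* − 1 ≈ 0.8956.

ω* = 1.8956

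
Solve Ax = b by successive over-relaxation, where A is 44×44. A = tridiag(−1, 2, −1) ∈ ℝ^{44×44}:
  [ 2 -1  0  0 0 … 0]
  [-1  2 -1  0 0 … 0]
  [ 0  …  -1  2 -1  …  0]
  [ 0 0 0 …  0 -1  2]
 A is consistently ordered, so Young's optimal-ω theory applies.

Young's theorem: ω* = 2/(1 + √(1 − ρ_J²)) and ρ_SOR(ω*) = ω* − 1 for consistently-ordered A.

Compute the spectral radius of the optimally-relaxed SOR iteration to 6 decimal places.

½·tridiag(1,0,1) at n=44: λ_k = cos(kπ/45); max |λ| at k=1 ⇒ ρ_J = cos(π/45) ≈ 0.997564.
root = sin(π/45) = 0.0697565  (since 1−cos² = sin²).
Then 2/(1+√(1−ρ_J²)) = 2/(1+0.0697565); ω* = 2/1.0697565 = 1.869584.
Hence ρ(B_{ω*}) = 1.869584 − 1 = 0.869584.

ρ_SOR = 0.869584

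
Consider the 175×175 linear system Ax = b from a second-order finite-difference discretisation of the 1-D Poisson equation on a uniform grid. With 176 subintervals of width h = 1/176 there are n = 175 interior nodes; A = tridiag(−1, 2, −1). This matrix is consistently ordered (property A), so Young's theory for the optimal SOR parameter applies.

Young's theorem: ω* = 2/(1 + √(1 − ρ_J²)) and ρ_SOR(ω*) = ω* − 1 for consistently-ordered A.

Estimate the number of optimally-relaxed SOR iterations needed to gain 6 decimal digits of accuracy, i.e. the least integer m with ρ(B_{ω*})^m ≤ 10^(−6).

n=175: λ(B_J) = 1 − λ(A)/2 = cos(kπ/176); k=1 gives ρ_J = 0.9998407.
√(1 − cos²(π/176)) = sin(π/176) ≈ 0.0178490.
ω* = 2 / (1 + 0.0178490) = 2 / 1.0178490 ≈ 1.9649280.
ρ_SOR = ω* − 1 = 1.9649280 − 1 = 0.9649280.
6·ln10 = 13.8155; −ln(0.9649280) = 0.0357018; m = ⌈13.8155/0.0357018⌉ = ⌈386.969⌉ = 387.

m = 387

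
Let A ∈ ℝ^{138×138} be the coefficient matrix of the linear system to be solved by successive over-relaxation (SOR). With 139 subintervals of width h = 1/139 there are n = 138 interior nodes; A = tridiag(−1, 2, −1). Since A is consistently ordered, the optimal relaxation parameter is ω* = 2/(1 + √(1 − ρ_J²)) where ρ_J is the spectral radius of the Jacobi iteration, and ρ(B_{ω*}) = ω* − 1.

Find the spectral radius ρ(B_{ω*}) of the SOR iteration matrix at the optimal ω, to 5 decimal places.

ρ_SOR = 0.95580

With n=138, ρ(Jacobi) = cos(π/139) = 0.99974.
√(1−ρ_J²) simplifies to sin(π/139) = 0.022599.
So ω* = 2/1.022599 = 1.95580 (Young).
[ρ_SOR] ω* − 1 = 0.95580.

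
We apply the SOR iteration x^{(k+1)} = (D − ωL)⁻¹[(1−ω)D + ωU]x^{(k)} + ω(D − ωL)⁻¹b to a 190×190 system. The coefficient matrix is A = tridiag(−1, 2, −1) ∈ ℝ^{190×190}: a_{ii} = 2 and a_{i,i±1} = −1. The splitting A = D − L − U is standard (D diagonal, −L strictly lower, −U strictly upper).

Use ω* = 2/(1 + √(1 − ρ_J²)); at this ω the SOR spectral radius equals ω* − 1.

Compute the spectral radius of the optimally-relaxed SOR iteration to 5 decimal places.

ρ_SOR = 0.96764

B_J for the 190×190 system has eigenvalues cos(kπ/191); ρ_J = cos(π/191) = 0.99986.
√(1−ρ_J²) simplifies to sin(π/191) = 0.016447.
Young: ω* = 2/(1+√(1−ρ_J²)) = 2/(1+0.016447) = 2/1.016447 = 1.96764.
[ρ_SOR] ω* − 1 = 0.96764.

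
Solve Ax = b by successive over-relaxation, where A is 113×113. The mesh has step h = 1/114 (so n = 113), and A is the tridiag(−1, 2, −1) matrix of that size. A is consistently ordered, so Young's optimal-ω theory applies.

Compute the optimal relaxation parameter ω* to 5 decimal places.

ω* = 1.94637

B_J for the 113×113 system has eigenvalues cos(kπ/114); ρ_J = cos(π/114) = 0.99962.
√(1−ρ_J²) = |sin(π/114)| = 0.027554
Then 2/(1+√(1−ρ_J²)) = 2/(1+0.027554); ω* = 2/1.027554 = 1.94637.
At ω = 1.94637 every |λ(B_ω)| = ω−1, so ρ_SOR = 0.94637.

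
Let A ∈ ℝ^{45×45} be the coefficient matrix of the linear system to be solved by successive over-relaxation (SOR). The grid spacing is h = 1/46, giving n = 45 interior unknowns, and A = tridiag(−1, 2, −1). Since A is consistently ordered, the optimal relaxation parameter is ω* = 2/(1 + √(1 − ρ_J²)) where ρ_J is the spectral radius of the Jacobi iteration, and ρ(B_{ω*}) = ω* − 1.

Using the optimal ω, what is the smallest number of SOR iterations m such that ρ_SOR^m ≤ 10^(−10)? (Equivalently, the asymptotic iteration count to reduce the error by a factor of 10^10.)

spectrum of D⁻¹(L+U) = {cos(kπ/46) : 1≤k≤45}; ρ_J = cos(π/46) = 0.9976688.
root = sin(π/46) = 0.0682424  (since 1−cos² = sin²).
[ω*] 2 ÷ (1 + 0.0682424) = 2 ÷ 1.0682424 = 1.8722342.
ρ(B_{ω*}) = ω*−1 = 0.8722342
Need (0.8722342)^m ≤ 10^(−10): m ≥ 10·ln10/|ln 0.8722342| = 23.0259/0.136697 = 168.445 ⇒ m = 169.

m = 169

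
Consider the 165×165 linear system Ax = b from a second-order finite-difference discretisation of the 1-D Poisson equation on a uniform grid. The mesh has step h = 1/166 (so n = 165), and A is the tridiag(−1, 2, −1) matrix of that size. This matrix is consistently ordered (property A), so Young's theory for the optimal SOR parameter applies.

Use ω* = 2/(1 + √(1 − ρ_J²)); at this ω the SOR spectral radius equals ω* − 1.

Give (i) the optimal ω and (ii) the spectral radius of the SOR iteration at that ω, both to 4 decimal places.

ω* = 1.9629, ρ_SOR = 0.9629

spectrum of D⁻¹(L+U) = {cos(kπ/166) : 1≤k≤165}; ρ_J = cos(π/166) = 0.9998.
root = sin(π/166) = 0.01892  (since 1−cos² = sin²).
ω* = 2/(1+0.01892) = 1.9629
ρ(B_{ω*}) = ω*−1 = 0.9629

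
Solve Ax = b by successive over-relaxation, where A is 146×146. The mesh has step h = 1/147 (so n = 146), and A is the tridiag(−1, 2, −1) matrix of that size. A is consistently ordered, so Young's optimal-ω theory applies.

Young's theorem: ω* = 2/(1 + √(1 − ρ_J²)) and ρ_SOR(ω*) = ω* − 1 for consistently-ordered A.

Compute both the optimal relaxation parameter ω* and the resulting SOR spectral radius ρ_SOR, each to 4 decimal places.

ω* = 1.9582, ρ_SOR = 0.9582

B_J for the 146×146 system has eigenvalues cos(kπ/147); ρ_J = cos(π/147) = 0.9998.
√(1−ρ_J²) simplifies to sin(π/147) = 0.02137.
ω* = 2/(1+0.02137) = 1.9582
ρ(B_{ω*}) = ω*−1 = 0.9582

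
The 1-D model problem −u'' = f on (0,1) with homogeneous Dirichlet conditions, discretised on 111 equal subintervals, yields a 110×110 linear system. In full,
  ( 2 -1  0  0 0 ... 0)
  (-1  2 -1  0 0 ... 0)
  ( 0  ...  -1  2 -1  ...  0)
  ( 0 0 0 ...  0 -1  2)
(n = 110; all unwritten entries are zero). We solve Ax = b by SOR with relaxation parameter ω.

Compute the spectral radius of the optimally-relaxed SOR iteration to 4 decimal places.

[ρ_J] n=110: ρ(B_J) = cos(π/(n+1)) = cos(π/111) = 0.9996.
1 − cos²(π/111) = sin²(π/111) ⇒ √(1−ρ_J²) = sin(π/111) = 0.02830.
Then 2/(1+√(1−ρ_J²)) = 2/(1+0.02830); ω* = 2/1.02830 = 1.9450.
[ρ_SOR] ω* − 1 = 0.9450.

ρ_SOR = 0.9450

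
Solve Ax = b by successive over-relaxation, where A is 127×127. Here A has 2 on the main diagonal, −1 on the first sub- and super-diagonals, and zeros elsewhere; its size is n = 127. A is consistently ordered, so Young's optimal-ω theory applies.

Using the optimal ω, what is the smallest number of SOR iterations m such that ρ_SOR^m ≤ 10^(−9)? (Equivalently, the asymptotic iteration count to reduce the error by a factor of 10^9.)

m = 423

[ρ_J] n=127: ρ(B_J) = cos(π/(n+1)) = cos(π/128) = 0.9996988.
√(1 − cos²(π/128)) = sin(π/128) ≈ 0.0245412.
So ω* = 2/1.0245412 = 1.9520933 (Young).
ρ(B_{ω*}) = ω*−1 = 0.9520933
(0.9520933)^m ≤ 10^{−9}  ⇒  m·ln(0.9520933) ≤ −9·ln10  ⇒  m ≥ 422.130  ⇒  m = 423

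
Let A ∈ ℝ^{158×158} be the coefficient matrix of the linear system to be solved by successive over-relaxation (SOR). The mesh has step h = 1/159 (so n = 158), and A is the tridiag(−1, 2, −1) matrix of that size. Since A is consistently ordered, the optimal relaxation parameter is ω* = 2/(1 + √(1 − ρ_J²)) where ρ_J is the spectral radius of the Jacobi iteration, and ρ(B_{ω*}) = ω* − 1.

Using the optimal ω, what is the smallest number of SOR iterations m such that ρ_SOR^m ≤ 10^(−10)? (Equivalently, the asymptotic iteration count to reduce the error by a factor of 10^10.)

spectrum of D⁻¹(L+U) = {cos(kπ/159) : 1≤k≤158}; ρ_J = cos(π/159) = 0.9998048.
root = sin(π/159) = 0.0197572  (since 1−cos² = sin²).
ω* = 2/(1 + 0.0197572) = 2/1.0197572 = 1.9612512.
ρ_SOR = ω* − 1 = 1.9612512 − 1 = 0.9612512.
Need (0.9612512)^m ≤ 10^(−10): m ≥ 10·ln10/|ln 0.9612512| = 23.0259/0.0395195 = 582.647 ⇒ m = 583.

m = 583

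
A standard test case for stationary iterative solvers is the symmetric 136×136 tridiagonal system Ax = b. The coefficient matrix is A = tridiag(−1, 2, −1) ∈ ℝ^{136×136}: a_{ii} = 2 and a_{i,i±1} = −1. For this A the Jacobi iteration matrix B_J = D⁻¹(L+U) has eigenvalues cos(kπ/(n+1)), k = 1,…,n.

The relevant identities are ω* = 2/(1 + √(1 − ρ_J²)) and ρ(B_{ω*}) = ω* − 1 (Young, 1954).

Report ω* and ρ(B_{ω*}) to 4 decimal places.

ω* = 1.9552, ρ_SOR = 0.9552

n=136: λ(B_J) = 1 − λ(A)/2 = cos(kπ/137); k=1 gives ρ_J = 0.9997.
√(1−ρ_J²) simplifies to sin(π/137) = 0.02293.
Young: ω* = 2/(1+√(1−ρ_J²)) = 2/(1+0.02293) = 2/1.02293 = 1.9552.
ρ_SOR = ω* − 1 = 1.9552 − 1 = 0.9552.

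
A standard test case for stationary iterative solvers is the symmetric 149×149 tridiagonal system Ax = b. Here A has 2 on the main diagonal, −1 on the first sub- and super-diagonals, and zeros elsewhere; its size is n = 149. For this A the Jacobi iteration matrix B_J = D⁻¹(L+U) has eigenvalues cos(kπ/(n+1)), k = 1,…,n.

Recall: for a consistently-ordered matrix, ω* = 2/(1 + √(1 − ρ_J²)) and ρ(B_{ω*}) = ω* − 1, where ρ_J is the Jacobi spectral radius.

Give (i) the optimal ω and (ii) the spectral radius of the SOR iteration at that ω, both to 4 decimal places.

ω* = 1.9590, ρ_SOR = 0.9590

½·tridiag(1,0,1) at n=149: λ_k = cos(kπ/150); max |λ| at k=1 ⇒ ρ_J = cos(π/150) ≈ 0.9998.
√(1−ρ_J²) simplifies to sin(π/150) = 0.02094.
ω* = 2 / (1 + 0.02094) = 2 / 1.02094 ≈ 1.9590.
ρ(B_{ω*}) = ω*−1 = 0.9590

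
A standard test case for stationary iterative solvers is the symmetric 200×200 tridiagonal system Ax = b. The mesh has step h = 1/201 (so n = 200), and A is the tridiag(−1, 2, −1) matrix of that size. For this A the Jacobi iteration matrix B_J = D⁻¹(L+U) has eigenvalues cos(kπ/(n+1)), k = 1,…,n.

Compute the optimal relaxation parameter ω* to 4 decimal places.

[ρ_J] n=200: ρ(B_J) = cos(π/(n+1)) = cos(π/201) = 0.9999.
√(1−ρ_J²) simplifies to sin(π/201) = 0.01563.
ω* = 2 / (1 + 0.01563) = 2 / 1.01563 ≈ 1.9692.
ρ(B_{ω*}) = ω*−1 = 0.9692

ω* = 1.9692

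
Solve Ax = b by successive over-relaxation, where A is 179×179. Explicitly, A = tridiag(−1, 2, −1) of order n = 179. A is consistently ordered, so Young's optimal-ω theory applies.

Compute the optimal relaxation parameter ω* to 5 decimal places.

½·tridiag(1,0,1) at n=179: λ_k = cos(kπ/180); max |λ| at k=1 ⇒ ρ_J = cos(π/180) ≈ 0.99985.
√(1 − cos²(π/180)) = sin(π/180) ≈ 0.017452.
ω* = 2 / (1 + 0.017452) = 2 / 1.017452 ≈ 1.96569.
At ω = 1.96569 every |λ(B_ω)| = ω−1, so ρ_SOR = 0.96569.

ω* = 1.96569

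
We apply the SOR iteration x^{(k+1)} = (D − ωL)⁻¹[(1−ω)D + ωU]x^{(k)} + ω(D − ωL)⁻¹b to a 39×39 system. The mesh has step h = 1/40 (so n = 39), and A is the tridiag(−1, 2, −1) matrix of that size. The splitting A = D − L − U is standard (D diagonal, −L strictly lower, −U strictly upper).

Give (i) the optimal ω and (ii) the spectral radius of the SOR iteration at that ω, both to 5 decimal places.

ρ_J = max_k |cos(kπ/40)| = cos(π/40) = 0.99692
√(1−ρ_J²) = |sin(π/40)| = 0.078459
ω* = 2/(1 + 0.078459) = 2/1.078459 = 1.85450.
and ρ(B_{ω*}) = 1.85450 − 1 = 0.85450.

ω* = 1.85450, ρ_SOR = 0.85450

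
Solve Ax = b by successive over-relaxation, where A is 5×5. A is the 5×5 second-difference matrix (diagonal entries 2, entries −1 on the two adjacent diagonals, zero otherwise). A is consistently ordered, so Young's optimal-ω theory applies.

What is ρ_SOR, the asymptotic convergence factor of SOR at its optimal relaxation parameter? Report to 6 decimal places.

½·tridiag(1,0,1) at n=5: λ_k = cos(kπ/6); max |λ| at k=1 ⇒ ρ_J = cos(π/6) ≈ 0.866025.
√(1−ρ_J²) = |sin(π/6)| = 0.5000000
[ω*] 2 ÷ (1 + 0.5000000) = 2 ÷ 1.5000000 = 1.333333.
ρ(B_{ω*}) = ω*−1 = 0.333333

ρ_SOR = 0.333333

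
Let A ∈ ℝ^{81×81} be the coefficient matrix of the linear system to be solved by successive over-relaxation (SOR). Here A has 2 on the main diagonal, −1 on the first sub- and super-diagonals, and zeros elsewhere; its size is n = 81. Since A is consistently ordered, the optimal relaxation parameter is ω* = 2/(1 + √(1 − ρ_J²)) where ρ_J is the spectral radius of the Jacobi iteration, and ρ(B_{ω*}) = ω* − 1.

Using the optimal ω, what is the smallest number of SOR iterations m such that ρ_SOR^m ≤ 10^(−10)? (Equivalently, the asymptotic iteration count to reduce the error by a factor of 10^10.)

m = 301

B_J for the 81×81 system has eigenvalues cos(kπ/82); ρ_J = cos(π/82) = 0.9992662.
√(1−ρ_J²) simplifies to sin(π/82) = 0.0383027.
So ω* = 2/1.0383027 = 1.9262206 (Young).
At ω = 1.9262206 every |λ(B_ω)| = ω−1, so ρ_SOR = 0.9262206.
For 10 digits: m = 10·ln10 / (−ln 0.9262206) = 23.0259/0.0766428 = 300.431; round up → m = 301.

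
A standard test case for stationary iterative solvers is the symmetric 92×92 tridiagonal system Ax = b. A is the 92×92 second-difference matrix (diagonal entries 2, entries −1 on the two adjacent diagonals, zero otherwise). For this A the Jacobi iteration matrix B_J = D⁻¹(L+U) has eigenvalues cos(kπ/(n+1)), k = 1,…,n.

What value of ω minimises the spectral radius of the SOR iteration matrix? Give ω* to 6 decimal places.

ρ_J = max_k |cos(kπ/93)| = cos(π/93) = 0.999429
√(1−ρ_J²) simplifies to sin(π/93) = 0.0337741.
ω* = 2/(1+0.0337741) = 1.934659
ρ_SOR = ω* − 1 ≈ 0.934659.

ω* = 1.934659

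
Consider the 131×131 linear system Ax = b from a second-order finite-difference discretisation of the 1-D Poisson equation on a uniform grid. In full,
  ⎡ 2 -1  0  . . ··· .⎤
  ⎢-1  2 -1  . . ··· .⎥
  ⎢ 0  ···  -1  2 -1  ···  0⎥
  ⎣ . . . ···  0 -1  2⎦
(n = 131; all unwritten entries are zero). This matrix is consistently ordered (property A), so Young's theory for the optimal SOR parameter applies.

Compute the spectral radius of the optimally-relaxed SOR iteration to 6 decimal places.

ρ_SOR = 0.953511

ρ_J = max_k |cos(kπ/132)| = cos(π/132) = 0.999717
√(1 − cos²(π/132)) = sin(π/132) ≈ 0.0237977.
So ω* = 2/1.0237977 = 1.953511 (Young).
[ρ_SOR] ω* − 1 = 0.953511.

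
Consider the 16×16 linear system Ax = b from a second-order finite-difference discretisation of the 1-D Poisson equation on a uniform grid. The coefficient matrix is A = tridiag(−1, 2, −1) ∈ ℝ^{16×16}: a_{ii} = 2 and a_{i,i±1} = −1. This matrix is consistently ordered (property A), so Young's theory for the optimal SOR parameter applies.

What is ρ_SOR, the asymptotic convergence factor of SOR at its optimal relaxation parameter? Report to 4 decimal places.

ρ_SOR = 0.6895

With n=16, ρ(Jacobi) = cos(π/17) = 0.9830.
1 − cos²(π/17) = sin²(π/17) ⇒ √(1−ρ_J²) = sin(π/17) = 0.18375.
ω* = 2 / (1 + 0.18375) = 2 / 1.18375 ≈ 1.6895.
ρ_SOR = ω* − 1 ≈ 0.6895.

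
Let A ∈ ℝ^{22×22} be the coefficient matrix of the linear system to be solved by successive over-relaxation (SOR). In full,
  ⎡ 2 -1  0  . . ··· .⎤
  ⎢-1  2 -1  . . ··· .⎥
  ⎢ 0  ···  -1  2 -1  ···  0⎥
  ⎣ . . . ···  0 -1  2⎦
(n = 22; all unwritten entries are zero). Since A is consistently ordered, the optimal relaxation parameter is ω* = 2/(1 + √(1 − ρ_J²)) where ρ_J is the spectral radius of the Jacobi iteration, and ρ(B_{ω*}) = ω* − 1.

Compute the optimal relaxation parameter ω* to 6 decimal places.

With n=22, ρ(Jacobi) = cos(π/23) = 0.990686.
√(1−ρ_J²) simplifies to sin(π/23) = 0.1361666.
Then 2/(1+√(1−ρ_J²)) = 2/(1+0.1361666); ω* = 2/1.1361666 = 1.760305.
[ρ_SOR] ω* − 1 = 0.760305.

ω* = 1.760305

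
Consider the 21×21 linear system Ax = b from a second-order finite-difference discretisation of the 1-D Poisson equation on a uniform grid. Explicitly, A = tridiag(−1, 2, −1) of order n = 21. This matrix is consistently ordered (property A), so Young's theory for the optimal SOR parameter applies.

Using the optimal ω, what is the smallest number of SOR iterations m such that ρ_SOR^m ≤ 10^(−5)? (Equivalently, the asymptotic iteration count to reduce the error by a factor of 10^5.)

½·tridiag(1,0,1) at n=21: λ_k = cos(kπ/22); max |λ| at k=1 ⇒ ρ_J = cos(π/22) ≈ 0.9898214.
√(1 − cos²(π/22)) = sin(π/22) ≈ 0.1423148.
So ω* = 2/1.1423148 = 1.7508309 (Young).
ρ(B_{ω*}) = ω*−1 = 0.7508309
Need (0.7508309)^m ≤ 10^(−5): m ≥ 5·ln10/|ln 0.7508309| = 11.5129/0.286575 = 40.174 ⇒ m = 41.

m = 41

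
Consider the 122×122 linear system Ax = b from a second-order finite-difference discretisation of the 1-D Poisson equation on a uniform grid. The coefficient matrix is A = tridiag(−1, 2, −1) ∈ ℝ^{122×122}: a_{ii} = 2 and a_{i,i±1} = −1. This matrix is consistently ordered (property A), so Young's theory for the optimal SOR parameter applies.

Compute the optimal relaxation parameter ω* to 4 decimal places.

ω* = 1.9502

B_J for the 122×122 system has eigenvalues cos(kπ/123); ρ_J = cos(π/123) = 0.9997.
root = sin(π/123) = 0.02554  (since 1−cos² = sin²).
[ω*] 2 ÷ (1 + 0.02554) = 2 ÷ 1.02554 = 1.9502.
ρ_SOR = ω* − 1 = 1.9502 − 1 = 0.9502.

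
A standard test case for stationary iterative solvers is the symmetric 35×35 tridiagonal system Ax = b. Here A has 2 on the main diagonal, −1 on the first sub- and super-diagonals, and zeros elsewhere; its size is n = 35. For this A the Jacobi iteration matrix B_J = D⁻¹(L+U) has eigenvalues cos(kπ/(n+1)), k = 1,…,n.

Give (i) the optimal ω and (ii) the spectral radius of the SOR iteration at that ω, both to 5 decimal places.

ω* = 1.83966, ρ_SOR = 0.83966

With n=35, ρ(Jacobi) = cos(π/36) = 0.99619.
√(1 − cos²(π/36)) = sin(π/36) ≈ 0.087156.
So ω* = 2/1.087156 = 1.83966 (Young).
and ρ(B_{ω*}) = 1.83966 − 1 = 0.83966.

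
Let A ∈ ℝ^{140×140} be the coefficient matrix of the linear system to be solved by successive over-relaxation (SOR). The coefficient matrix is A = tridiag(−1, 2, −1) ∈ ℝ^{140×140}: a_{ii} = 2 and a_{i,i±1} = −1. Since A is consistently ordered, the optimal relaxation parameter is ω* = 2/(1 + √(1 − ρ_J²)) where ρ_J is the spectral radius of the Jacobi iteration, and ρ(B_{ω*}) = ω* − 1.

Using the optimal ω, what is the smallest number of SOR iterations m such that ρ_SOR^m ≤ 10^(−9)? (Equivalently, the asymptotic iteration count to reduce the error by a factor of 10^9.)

m = 466

n=140: λ(B_J) = 1 − λ(A)/2 = cos(kπ/141); k=1 gives ρ_J = 0.9997518.
√(1−ρ_J²) simplifies to sin(π/141) = 0.0222790.
Then 2/(1+√(1−ρ_J²)) = 2/(1+0.0222790); ω* = 2/1.0222790 = 1.9564131.
At ω = 1.9564131 every |λ(B_ω)| = ω−1, so ρ_SOR = 0.9564131.
9·ln10 = 20.7233; −ln(0.9564131) = 0.0445653; m = ⌈20.7233/0.0445653⌉ = ⌈465.010⌉ = 466.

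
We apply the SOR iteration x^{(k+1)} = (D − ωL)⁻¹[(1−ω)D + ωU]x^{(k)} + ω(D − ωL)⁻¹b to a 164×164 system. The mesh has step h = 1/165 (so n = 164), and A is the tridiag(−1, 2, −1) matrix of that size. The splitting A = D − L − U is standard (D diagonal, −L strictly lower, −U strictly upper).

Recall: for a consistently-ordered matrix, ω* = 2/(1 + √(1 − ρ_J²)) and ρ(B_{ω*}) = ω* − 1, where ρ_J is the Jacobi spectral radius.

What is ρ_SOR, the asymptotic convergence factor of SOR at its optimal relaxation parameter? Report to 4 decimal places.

ρ_SOR = 0.9626

With n=164, ρ(Jacobi) = cos(π/165) = 0.9998.
root = sin(π/165) = 0.01904  (since 1−cos² = sin²).
So ω* = 2/1.01904 = 1.9626 (Young).
ρ_SOR = ω* − 1 ≈ 0.9626.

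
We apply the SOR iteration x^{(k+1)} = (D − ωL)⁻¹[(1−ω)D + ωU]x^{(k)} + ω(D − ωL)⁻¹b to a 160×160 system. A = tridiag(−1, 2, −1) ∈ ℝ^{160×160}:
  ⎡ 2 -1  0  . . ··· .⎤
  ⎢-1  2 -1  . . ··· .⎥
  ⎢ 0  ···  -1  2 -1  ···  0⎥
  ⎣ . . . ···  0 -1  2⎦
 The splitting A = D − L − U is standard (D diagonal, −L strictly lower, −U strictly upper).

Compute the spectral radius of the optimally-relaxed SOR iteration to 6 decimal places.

ρ_SOR = 0.961723

½·tridiag(1,0,1) at n=160: λ_k = cos(kπ/161); max |λ| at k=1 ⇒ ρ_J = cos(π/161) ≈ 0.999810.
√(1−ρ_J²) simplifies to sin(π/161) = 0.0195118.
ω* = 2 / (1 + 0.0195118) = 2 / 1.0195118 ≈ 1.961723.
ρ(B_{ω*}) = ω*−1 = 0.961723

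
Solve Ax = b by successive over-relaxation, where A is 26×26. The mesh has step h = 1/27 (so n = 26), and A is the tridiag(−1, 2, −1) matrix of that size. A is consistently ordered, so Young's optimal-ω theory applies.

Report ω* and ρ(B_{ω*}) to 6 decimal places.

ω* = 1.791966, ρ_SOR = 0.791966

With n=26, ρ(Jacobi) = cos(π/27) = 0.993238.
√(1−ρ_J²) simplifies to sin(π/27) = 0.1160929.
So ω* = 2/1.1160929 = 1.791966 (Young).
ρ_SOR = ω* − 1 = 1.791966 − 1 = 0.791966.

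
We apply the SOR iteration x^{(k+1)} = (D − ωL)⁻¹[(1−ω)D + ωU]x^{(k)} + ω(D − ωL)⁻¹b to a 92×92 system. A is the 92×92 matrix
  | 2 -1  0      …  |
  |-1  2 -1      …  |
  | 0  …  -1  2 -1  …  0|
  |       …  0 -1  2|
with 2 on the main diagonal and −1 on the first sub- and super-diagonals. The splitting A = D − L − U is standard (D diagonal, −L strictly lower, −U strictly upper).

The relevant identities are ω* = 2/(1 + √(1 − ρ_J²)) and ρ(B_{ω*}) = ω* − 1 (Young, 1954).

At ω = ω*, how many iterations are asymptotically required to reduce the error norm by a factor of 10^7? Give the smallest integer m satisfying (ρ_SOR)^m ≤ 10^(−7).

m = 239

B_J for the 92×92 system has eigenvalues cos(kπ/93); ρ_J = cos(π/93) = 0.9994295.
√(1−ρ_J²) simplifies to sin(π/93) = 0.0337741.
[ω*] 2 ÷ (1 + 0.0337741) = 2 ÷ 1.0337741 = 1.9346586.
Hence ρ(B_{ω*}) = 1.9346586 − 1 = 0.9346586.
For 7 digits: m = 7·ln10 / (−ln 0.9346586) = 16.1181/0.067574 = 238.525; round up → m = 239.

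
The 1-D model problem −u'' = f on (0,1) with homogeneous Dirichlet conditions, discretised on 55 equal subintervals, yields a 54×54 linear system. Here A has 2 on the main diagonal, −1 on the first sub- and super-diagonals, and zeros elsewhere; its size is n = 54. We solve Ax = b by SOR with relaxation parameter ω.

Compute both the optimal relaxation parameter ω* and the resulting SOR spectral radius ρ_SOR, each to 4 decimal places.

ρ_J = max_k |cos(kπ/55)| = cos(π/55) = 0.9984
√(1 − cos²(π/55)) = sin(π/55) ≈ 0.05709.
ω* = 2/(1+0.05709) = 1.8920
ρ_SOR = ω* − 1 ≈ 0.8920.

ω* = 1.8920, ρ_SOR = 0.8920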